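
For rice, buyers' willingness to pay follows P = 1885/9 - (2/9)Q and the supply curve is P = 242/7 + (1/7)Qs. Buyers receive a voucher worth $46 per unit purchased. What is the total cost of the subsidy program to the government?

Government cost = $27830

Pre-subsidy: 1885/9 - (2/9)Q = 242/7 + (1/7)Q gives Q* = 479 and P* = 103.
With the rebate, buyers effectively pay Pb = Ps − 46, where Ps is the price sellers receive.
On the curves, Pb = 1885/9 - (2/9)Q and Ps = 242/7 + (1/7)Q; the wedge Ps − Pb = 46 gives 242/7 + (1/7)Q − (1885/9 - (2/9)Q) = 46, so Q' = 605.
Then Pb = 1885/9 − (2/9)·605 = 75 and Ps = 242/7 + (1/7)·605 = 121.
Government outlay = subsidy × quantity = 46 × 605 = 27830.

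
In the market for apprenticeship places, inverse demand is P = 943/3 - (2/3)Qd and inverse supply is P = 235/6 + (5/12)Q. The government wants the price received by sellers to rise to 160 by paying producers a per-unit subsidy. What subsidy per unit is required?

Required subsidy s = 39 per unit

At a seller price of 160, quantity supplied is -94 + 2.4·160 = 290.
Buyers absorb 290 only when they pay Pb = 943/3 − (2/3)·290 = 121.
s = Ps − Pb = 160 − 121 = 39.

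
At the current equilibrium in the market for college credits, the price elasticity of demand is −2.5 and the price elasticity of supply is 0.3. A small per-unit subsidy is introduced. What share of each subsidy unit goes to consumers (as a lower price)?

Consumer share = 3/28

For a small subsidy around the equilibrium, the benefit split depends on the relative slopes, which at a point are proportional to the elasticities.
Buyer share = εs/(εs + |εd|) = 0.3/(0.3 + 2.5) = 3/28; seller share = |εd|/(εs + |εd|) = 25/28.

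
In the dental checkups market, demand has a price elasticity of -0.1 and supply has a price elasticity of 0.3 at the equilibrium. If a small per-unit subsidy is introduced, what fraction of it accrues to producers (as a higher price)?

Producer share = 0.25

For a small subsidy around the equilibrium, the benefit split depends on the relative slopes, which at a point are proportional to the elasticities.
Buyer share = εs/(εs + |εd|) = 0.3/(0.3 + 0.1) = 0.75; seller share = |εd|/(εs + |εd|) = 0.25.
So producers capture 0.25 of the subsidy.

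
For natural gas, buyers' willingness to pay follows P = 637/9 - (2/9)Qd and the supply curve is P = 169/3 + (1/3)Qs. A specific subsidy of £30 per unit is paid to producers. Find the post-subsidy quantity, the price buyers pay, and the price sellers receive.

Q' = 80; buyers pay £53; sellers receive £83

Pre-subsidy: 637/9 - (2/9)Q = 169/3 + (1/3)Q gives Q* = 26 and P* = 65.
With the subsidy, sellers receive Ps = Pb + 30 for each unit, where Pb is the price buyers pay.
On the curves, Pb = 637/9 - (2/9)Q and Ps = 169/3 + (1/3)Q; the wedge Ps − Pb = 30 gives 169/3 + (1/3)Q − (637/9 - (2/9)Q) = 30, so Q' = 80.
Then Pb = 637/9 − (2/9)·80 = 53 and Ps = 169/3 + (1/3)·80 = 83.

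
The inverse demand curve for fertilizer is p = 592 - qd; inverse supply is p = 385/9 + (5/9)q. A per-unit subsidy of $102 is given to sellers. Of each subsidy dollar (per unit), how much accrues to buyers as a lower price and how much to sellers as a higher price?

Buyers gain 459/7 per unit; sellers gain 255/7 per unit

Pre-subsidy: 592 - q = 385/9 + (5/9)q gives q* = 4943/14 and p* = 3345/14.
With the subsidy, sellers receive ps = pb + 102 for each unit, where pb is the price buyers pay.
On the curves, pb = 592 - q and ps = 385/9 + (5/9)q; the wedge ps − pb = 102 gives 385/9 + (5/9)q − (592 - q) = 102, so q' = 5861/14.
Then pb = 592 − 1·(5861/14) = 2427/14 and ps = 385/9 + (5/9)·(5861/14) = 3855/14.
Buyers' price falls by p* − pb = 3345/14 − 2427/14 = 459/7; sellers' price rises by ps − p* = 3855/14 − 3345/14 = 255/7.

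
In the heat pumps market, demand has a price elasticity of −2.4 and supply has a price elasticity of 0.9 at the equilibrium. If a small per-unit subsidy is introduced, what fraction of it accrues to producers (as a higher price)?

For a small subsidy around the equilibrium, the benefit split depends on the relative slopes, which at a point are proportional to the elasticities.
Buyer share = εs/(εs + |εd|) = 0.9/(0.9 + 2.4) = 3/11; seller share = |εd|/(εs + |εd|) = 8/11.
So producers capture 8/11 of the subsidy.

Producer share = 8/11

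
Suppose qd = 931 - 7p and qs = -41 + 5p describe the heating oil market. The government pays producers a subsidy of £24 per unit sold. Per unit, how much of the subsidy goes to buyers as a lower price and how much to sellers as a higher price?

Pre-subsidy: 931 - 7p = -41 + 5p gives p* = 81, q* = 364.
With the subsidy, sellers receive ps = pb + 24 for each unit, where pb is the price buyers pay.
Supply in terms of pb becomes qs = -41 + 5(pb + 24) = 79 + 5pb. Setting this equal to demand: 931 - 7pb = 79 + 5pb, so pb = 71.
Sellers receive ps = 71 + 24 = 95; q' = 931 − 7·71 = 434.
Buyers' price falls by p* − pb = 81 − 71 = 10; sellers' price rises by ps − p* = 95 − 81 = 14.

Buyers gain £10 per unit; sellers gain £14 per unit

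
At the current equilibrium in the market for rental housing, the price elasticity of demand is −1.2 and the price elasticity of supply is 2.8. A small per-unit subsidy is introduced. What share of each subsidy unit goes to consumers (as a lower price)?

For a small subsidy around the equilibrium, the benefit split depends on the relative slopes, which at a point are proportional to the elasticities.
Buyer share = εs/(εs + |εd|) = 2.8/(2.8 + 1.2) = 0.7; seller share = |εd|/(εs + |εd|) = 0.3.

Consumer share = 0.7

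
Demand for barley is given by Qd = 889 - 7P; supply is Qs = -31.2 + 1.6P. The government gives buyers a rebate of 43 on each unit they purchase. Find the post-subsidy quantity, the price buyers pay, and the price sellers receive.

Pre-subsidy: 889 - 7P = -31.2 + 1.6P gives P* = 107, Q* = 140.
With the rebate, buyers effectively pay Pb = Ps − 43, where Ps is the price sellers receive.
Demand in terms of Ps becomes Qd = 889 − 7(Ps − 43) = 1190 - 7Ps. Setting this equal to supply: 1190 - 7Ps = -31.2 + 1.6Ps, so Ps = 142.
Buyers pay Pb = 142 − 43 = 99; Q' = -31.2 + 1.6·142 = 196.

Q' = 196; buyers pay 99; sellers receive 142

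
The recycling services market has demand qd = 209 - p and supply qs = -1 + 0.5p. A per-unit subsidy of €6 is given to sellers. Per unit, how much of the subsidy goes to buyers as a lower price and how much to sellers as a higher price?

Pre-subsidy: 209 - p = -1 + 0.5p gives p* = 140, q* = 69.
With the subsidy, sellers receive ps = pb + 6 for each unit, where pb is the price buyers pay.
Supply in terms of pb becomes qs = -1 + 0.5(pb + 6) = 2 + 0.5pb. Setting this equal to demand: 209 - pb = 2 + 0.5pb, so pb = 138.
Sellers receive ps = 138 + 6 = 144; q' = 209 − 1·138 = 71.
Buyers' price falls by p* − pb = 140 − 138 = 2; sellers' price rises by ps − p* = 144 − 140 = 4.

Buyers gain €2 per unit; sellers gain €4 per unit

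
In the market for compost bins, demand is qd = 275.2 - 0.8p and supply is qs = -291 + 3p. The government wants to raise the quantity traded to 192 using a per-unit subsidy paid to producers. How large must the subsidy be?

Required subsidy s = 57 per unit

At q = 192, invert demand for the buyer price: pb = (275.2 − 192)/0.8 = 104; invert supply for the seller price: ps = (192 − (-291))/3 = 161.
The subsidy must fill the gap: s = ps − pb = 161 − 104 = 57.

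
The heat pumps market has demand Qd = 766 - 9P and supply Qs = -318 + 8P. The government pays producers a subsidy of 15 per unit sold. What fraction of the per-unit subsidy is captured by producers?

Pre-subsidy: 766 - 9P = -318 + 8P gives P* = 1084/17, Q* = 3266/17.
With the subsidy, sellers receive Ps = Pb + 15 for each unit, where Pb is the price buyers pay.
Supply in terms of Pb becomes Qs = -318 + 8(Pb + 15) = -198 + 8Pb. Setting this equal to demand: 766 - 9Pb = -198 + 8Pb, so Pb = 964/17.
Sellers receive Ps = 964/17 + 15 = 1219/17; Q' = 766 − 9·(964/17) = 4346/17.
Buyers' price falls by P* − Pb = 1084/17 − 964/17 = 120/17; sellers' price rises by Ps − P* = 1219/17 − 1084/17 = 135/17.
So producers capture (135/17)/15 = 9/17 of each unit of subsidy.

Producer share = 9/17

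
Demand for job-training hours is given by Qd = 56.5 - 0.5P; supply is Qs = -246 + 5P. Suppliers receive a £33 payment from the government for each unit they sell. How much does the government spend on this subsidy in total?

Government cost = £1452

Pre-subsidy: 56.5 - 0.5P = -246 + 5P gives P* = 55, Q* = 29.
With the subsidy, sellers receive Ps = Pb + 33 for each unit, where Pb is the price buyers pay.
Supply in terms of Pb becomes Qs = -246 + 5(Pb + 33) = -81 + 5Pb. Setting this equal to demand: 56.5 - 0.5Pb = -81 + 5Pb, so Pb = 25.
Sellers receive Ps = 25 + 33 = 58; Q' = 56.5 − 0.5·25 = 44.
Government outlay = subsidy × quantity = 33 × 44 = 1452.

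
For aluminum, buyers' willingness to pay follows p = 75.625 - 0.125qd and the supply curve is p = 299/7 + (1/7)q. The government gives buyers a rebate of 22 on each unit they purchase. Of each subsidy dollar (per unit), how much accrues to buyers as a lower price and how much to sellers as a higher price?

Buyers gain 154/15 per unit; sellers gain 176/15 per unit

Pre-subsidy: 75.625 - 0.125q = 299/7 + (1/7)q gives q* = 1843/15 and p* = 904/15.
With the rebate, buyers effectively pay pb = ps − 22, where ps is the price sellers receive.
On the curves, pb = 75.625 - 0.125q and ps = 299/7 + (1/7)q; the wedge ps − pb = 22 gives 299/7 + (1/7)q − (75.625 - 0.125q) = 22, so q' = 205.
Then pb = 75.625 − 0.125·205 = 50 and ps = 299/7 + (1/7)·205 = 72.
Buyers' price falls by p* − pb = 904/15 − 50 = 154/15; sellers' price rises by ps − p* = 72 − 904/15 = 176/15.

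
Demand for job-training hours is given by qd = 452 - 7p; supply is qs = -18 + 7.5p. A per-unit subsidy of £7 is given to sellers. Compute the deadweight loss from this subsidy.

Deadweight loss = 5145/58

Pre-subsidy: 452 - 7p = -18 + 7.5p gives p* = 940/29, q* = 6528/29.
With the subsidy, sellers receive ps = pb + 7 for each unit, where pb is the price buyers pay.
Supply in terms of pb becomes qs = -18 + 7.5(pb + 7) = 34.5 + 7.5pb. Setting this equal to demand: 452 - 7pb = 34.5 + 7.5pb, so pb = 835/29.
Sellers receive ps = 835/29 + 7 = 1038/29; q' = 452 − 7·(835/29) = 7263/29.
The subsidy expands output by 7263/29 − 6528/29 = 735/29 past the efficient level; on those units the gap between marginal cost and willingness to pay runs from 0 up to 7.
DWL = ½ × 7 × 735/29 = 5145/58.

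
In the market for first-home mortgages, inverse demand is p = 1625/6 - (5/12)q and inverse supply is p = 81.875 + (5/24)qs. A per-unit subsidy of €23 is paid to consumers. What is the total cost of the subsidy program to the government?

Government cost = 117001/15

Pre-subsidy: 1625/6 - (5/12)q = 81.875 + (5/24)q gives q* = 907/3 and p* = 5215/36.
With the rebate, buyers effectively pay pb = ps − 23, where ps is the price sellers receive.
On the curves, pb = 1625/6 - (5/12)q and ps = 81.875 + (5/24)q; the wedge ps − pb = 23 gives 81.875 + (5/24)q − (1625/6 - (5/12)q) = 23, so q' = 5087/15.
Then pb = 1625/6 − (5/12)·(5087/15) = 4663/36 and ps = 81.875 + (5/24)·(5087/15) = 5491/36.
Government outlay = subsidy × quantity = 23 × 5087/15 = 117001/15.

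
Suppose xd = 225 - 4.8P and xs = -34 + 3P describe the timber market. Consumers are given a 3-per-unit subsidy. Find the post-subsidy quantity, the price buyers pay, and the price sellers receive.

x' = 925/13; buyers pay 1250/39; sellers receive 1367/39

Pre-subsidy: 225 - 4.8P = -34 + 3P gives P* = 1295/39, x* = 853/13.
With the rebate, buyers effectively pay Pb = Ps − 3, where Ps is the price sellers receive.
Demand in terms of Ps becomes xd = 225 − 4.8(Ps − 3) = 239.4 - 4.8Ps. Setting this equal to supply: 239.4 - 4.8Ps = -34 + 3Ps, so Ps = 1367/39.
Buyers pay Pb = 1367/39 − 3 = 1250/39; x' = -34 + 3·(1367/39) = 925/13.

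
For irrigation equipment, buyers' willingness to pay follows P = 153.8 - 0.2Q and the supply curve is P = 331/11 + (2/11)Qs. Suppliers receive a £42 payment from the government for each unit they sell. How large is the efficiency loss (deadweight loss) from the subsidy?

Deadweight loss = £2310

Pre-subsidy: 153.8 - 0.2Q = 331/11 + (2/11)Q gives Q* = 324 and P* = 89.
With the subsidy, sellers receive Ps = Pb + 42 for each unit, where Pb is the price buyers pay.
On the curves, Pb = 153.8 - 0.2Q and Ps = 331/11 + (2/11)Q; the wedge Ps − Pb = 42 gives 331/11 + (2/11)Q − (153.8 - 0.2Q) = 42, so Q' = 434.
Then Pb = 153.8 − 0.2·434 = 67 and Ps = 331/11 + (2/11)·434 = 109.
The subsidy expands output by 434 − 324 = 110 past the efficient level; on those units the gap between marginal cost and willingness to pay runs from 0 up to 42.
DWL = ½ × 42 × 110 = 2310.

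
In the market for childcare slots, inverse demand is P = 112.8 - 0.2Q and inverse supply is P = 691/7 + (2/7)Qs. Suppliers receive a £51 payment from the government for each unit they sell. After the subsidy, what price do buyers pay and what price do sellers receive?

Buyers pay £86; sellers receive £137

Pre-subsidy: 112.8 - 0.2Q = 691/7 + (2/7)Q gives Q* = 29 and P* = 107.
With the subsidy, sellers receive Ps = Pb + 51 for each unit, where Pb is the price buyers pay.
On the curves, Pb = 112.8 - 0.2Q and Ps = 691/7 + (2/7)Q; the wedge Ps − Pb = 51 gives 691/7 + (2/7)Q − (112.8 - 0.2Q) = 51, so Q' = 134.
Then Pb = 112.8 − 0.2·134 = 86 and Ps = 691/7 + (2/7)·134 = 137.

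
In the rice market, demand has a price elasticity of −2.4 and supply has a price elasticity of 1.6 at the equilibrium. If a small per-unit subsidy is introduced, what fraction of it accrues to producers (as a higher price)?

For a small subsidy around the equilibrium, the benefit split depends on the relative slopes, which at a point are proportional to the elasticities.
Buyer share = εs/(εs + |εd|) = 1.6/(1.6 + 2.4) = 0.4; seller share = |εd|/(εs + |εd|) = 0.6.
So producers capture 0.6 of the subsidy.

Producer share = 0.6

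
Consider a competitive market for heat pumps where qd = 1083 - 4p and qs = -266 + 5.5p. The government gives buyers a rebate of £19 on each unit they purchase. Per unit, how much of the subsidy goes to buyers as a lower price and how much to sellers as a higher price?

Pre-subsidy: 1083 - 4p = -266 + 5.5p gives p* = 142, q* = 515.
With the rebate, buyers effectively pay pb = ps − 19, where ps is the price sellers receive.
Demand in terms of ps becomes qd = 1083 − 4(ps − 19) = 1159 - 4ps. Setting this equal to supply: 1159 - 4ps = -266 + 5.5ps, so ps = 150.
Buyers pay pb = 150 − 19 = 131; q' = -266 + 5.5·150 = 559.
Buyers' price falls by p* − pb = 142 − 131 = 11; sellers' price rises by ps − p* = 150 − 142 = 8.

Buyers gain £11 per unit; sellers gain £8 per unit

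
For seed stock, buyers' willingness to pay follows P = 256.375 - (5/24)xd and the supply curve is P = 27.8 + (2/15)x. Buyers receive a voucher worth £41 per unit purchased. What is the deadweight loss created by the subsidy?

Deadweight loss = £2460

Pre-subsidy: 256.375 - (5/24)x = 27.8 + (2/15)x gives x* = 669 and P* = 117.
With the rebate, buyers effectively pay Pb = Ps − 41, where Ps is the price sellers receive.
On the curves, Pb = 256.375 - (5/24)x and Ps = 27.8 + (2/15)x; the wedge Ps − Pb = 41 gives 27.8 + (2/15)x − (256.375 - (5/24)x) = 41, so x' = 789.
Then Pb = 256.375 − (5/24)·789 = 92 and Ps = 27.8 + (2/15)·789 = 133.
The subsidy expands output by 789 − 669 = 120 past the efficient level; on those units the gap between marginal cost and willingness to pay runs from 0 up to 41.
DWL = ½ × 41 × 120 = 2460.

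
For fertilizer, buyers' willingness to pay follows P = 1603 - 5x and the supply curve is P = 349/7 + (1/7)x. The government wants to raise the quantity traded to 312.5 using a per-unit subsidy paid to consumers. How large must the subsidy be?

Required subsidy s = 54 per unit

At x = 312.5, from the demand curve buyers pay Pb = 1603 − 5·312.5 = 40.5; from the supply curve sellers need Ps = 349/7 + (1/7)·312.5 = 94.5.
The subsidy must fill the gap: s = Ps − Pb = 94.5 − 40.5 = 54.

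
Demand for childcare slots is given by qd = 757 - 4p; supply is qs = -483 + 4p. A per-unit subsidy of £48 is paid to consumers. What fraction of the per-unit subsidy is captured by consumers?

Pre-subsidy: 757 - 4p = -483 + 4p gives p* = 155, q* = 137.
With the rebate, buyers effectively pay pb = ps − 48, where ps is the price sellers receive.
Demand in terms of ps becomes qd = 757 − 4(ps − 48) = 949 - 4ps. Setting this equal to supply: 949 - 4ps = -483 + 4ps, so ps = 179.
Buyers pay pb = 179 − 48 = 131; q' = -483 + 4·179 = 233.
Buyers' price falls by p* − pb = 155 − 131 = 24; sellers' price rises by ps − p* = 179 − 155 = 24.
So consumers capture 24/48 = 0.5 of each unit of subsidy.

Consumer share = 0.5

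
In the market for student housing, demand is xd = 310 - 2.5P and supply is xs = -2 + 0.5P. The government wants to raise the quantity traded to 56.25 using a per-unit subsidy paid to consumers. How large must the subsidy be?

Required subsidy s = 15 per unit

At x = 56.25, invert demand for the buyer price: Pb = (310 − 56.25)/2.5 = 101.5; invert supply for the seller price: Ps = (56.25 − (-2))/0.5 = 116.5.
The subsidy must fill the gap: s = Ps − Pb = 116.5 − 101.5 = 15.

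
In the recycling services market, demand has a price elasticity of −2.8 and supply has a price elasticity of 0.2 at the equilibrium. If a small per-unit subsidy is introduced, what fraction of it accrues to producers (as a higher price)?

Producer share = 14/15

For a small subsidy around the equilibrium, the benefit split depends on the relative slopes, which at a point are proportional to the elasticities.
Buyer share = εs/(εs + |εd|) = 0.2/(0.2 + 2.8) = 1/15; seller share = |εd|/(εs + |εd|) = 14/15.
So producers capture 14/15 of the subsidy.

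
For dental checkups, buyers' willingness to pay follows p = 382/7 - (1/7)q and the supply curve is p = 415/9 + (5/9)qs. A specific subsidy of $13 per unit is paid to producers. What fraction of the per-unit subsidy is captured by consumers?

Consumer share = 9/44

Pre-subsidy: 382/7 - (1/7)q = 415/9 + (5/9)q gives q* = 533/44 and p* = 2325/44.
With the subsidy, sellers receive ps = pb + 13 for each unit, where pb is the price buyers pay.
On the curves, pb = 382/7 - (1/7)q and ps = 415/9 + (5/9)q; the wedge ps − pb = 13 gives 415/9 + (5/9)q − (382/7 - (1/7)q) = 13, so q' = 338/11.
Then pb = 382/7 − (1/7)·(338/11) = 552/11 and ps = 415/9 + (5/9)·(338/11) = 695/11.
Buyers' price falls by p* − pb = 2325/44 − 552/11 = 117/44; sellers' price rises by ps − p* = 695/11 − 2325/44 = 455/44.
So consumers capture (117/44)/13 = 9/44 of each unit of subsidy.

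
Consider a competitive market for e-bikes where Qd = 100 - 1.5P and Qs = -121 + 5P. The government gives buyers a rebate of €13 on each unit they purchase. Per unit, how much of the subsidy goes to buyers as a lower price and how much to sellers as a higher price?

Buyers gain €10 per unit; sellers gain €3 per unit

Pre-subsidy: 100 - 1.5P = -121 + 5P gives P* = 34, Q* = 49.
With the rebate, buyers effectively pay Pb = Ps − 13, where Ps is the price sellers receive.
Demand in terms of Ps becomes Qd = 100 − 1.5(Ps − 13) = 119.5 - 1.5Ps. Setting this equal to supply: 119.5 - 1.5Ps = -121 + 5Ps, so Ps = 37.
Buyers pay Pb = 37 − 13 = 24; Q' = -121 + 5·37 = 64.
Buyers' price falls by P* − Pb = 34 − 24 = 10; sellers' price rises by Ps − P* = 37 − 34 = 3.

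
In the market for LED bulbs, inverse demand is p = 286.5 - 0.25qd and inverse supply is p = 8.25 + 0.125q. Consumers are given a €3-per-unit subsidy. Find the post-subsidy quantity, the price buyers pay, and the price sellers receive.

q' = 750; buyers pay €99; sellers receive €102

Pre-subsidy: 286.5 - 0.25q = 8.25 + 0.125q gives q* = 742 and p* = 101.
With the rebate, buyers effectively pay pb = ps − 3, where ps is the price sellers receive.
On the curves, pb = 286.5 - 0.25q and ps = 8.25 + 0.125q; the wedge ps − pb = 3 gives 8.25 + 0.125q − (286.5 - 0.25q) = 3, so q' = 750.
Then pb = 286.5 − 0.25·750 = 99 and ps = 8.25 + 0.125·750 = 102.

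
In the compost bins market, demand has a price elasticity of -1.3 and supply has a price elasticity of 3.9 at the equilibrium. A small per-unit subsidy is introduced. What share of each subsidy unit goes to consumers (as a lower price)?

Consumer share = 0.75

For a small subsidy around the equilibrium, the benefit split depends on the relative slopes, which at a point are proportional to the elasticities.
Buyer share = εs/(εs + |εd|) = 3.9/(3.9 + 1.3) = 0.75; seller share = |εd|/(εs + |εd|) = 0.25.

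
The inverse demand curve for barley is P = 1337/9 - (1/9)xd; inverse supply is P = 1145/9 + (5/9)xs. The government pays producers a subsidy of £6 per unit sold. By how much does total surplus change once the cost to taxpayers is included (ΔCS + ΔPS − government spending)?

Pre-subsidy: 1337/9 - (1/9)x = 1145/9 + (5/9)x gives x* = 32 and P* = 145.
With the subsidy, sellers receive Ps = Pb + 6 for each unit, where Pb is the price buyers pay.
On the curves, Pb = 1337/9 - (1/9)x and Ps = 1145/9 + (5/9)x; the wedge Ps − Pb = 6 gives 1145/9 + (5/9)x − (1337/9 - (1/9)x) = 6, so x' = 41.
Then Pb = 1337/9 − (1/9)·41 = 144 and Ps = 1145/9 + (5/9)·41 = 150.
ΔCS = ½(32 + 41)(145 − 144) = 36.5; ΔPS = ½(32 + 41)(150 − 145) = 182.5.
Government spending = 6 × 41 = 246.
Net change = 36.5 + 182.5 − 246 = -27. The loss equals the DWL triangle ½·6·9.

Net change in total surplus = -£27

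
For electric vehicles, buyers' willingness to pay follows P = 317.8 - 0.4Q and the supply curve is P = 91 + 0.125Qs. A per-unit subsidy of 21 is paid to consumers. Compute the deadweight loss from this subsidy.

Deadweight loss = 420

Pre-subsidy: 317.8 - 0.4Q = 91 + 0.125Q gives Q* = 432 and P* = 145.
With the rebate, buyers effectively pay Pb = Ps − 21, where Ps is the price sellers receive.
On the curves, Pb = 317.8 - 0.4Q and Ps = 91 + 0.125Q; the wedge Ps − Pb = 21 gives 91 + 0.125Q − (317.8 - 0.4Q) = 21, so Q' = 472.
Then Pb = 317.8 − 0.4·472 = 129 and Ps = 91 + 0.125·472 = 150.
The subsidy expands output by 472 − 432 = 40 past the efficient level; on those units the gap between marginal cost and willingness to pay runs from 0 up to 21.
DWL = ½ × 21 × 40 = 420.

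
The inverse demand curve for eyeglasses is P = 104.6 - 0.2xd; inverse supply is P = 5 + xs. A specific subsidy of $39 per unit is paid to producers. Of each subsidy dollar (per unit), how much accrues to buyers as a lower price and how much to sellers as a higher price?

Pre-subsidy: 104.6 - 0.2x = 5 + x gives x* = 83 and P* = 88.
With the subsidy, sellers receive Ps = Pb + 39 for each unit, where Pb is the price buyers pay.
On the curves, Pb = 104.6 - 0.2x and Ps = 5 + x; the wedge Ps − Pb = 39 gives 5 + x − (104.6 - 0.2x) = 39, so x' = 115.5.
Then Pb = 104.6 − 0.2·115.5 = 81.5 and Ps = 5 + 1·115.5 = 120.5.
Buyers' price falls by P* − Pb = 88 − 81.5 = 6.5; sellers' price rises by Ps − P* = 120.5 − 88 = 32.5.

Buyers gain $6.5 per unit; sellers gain $32.5 per unit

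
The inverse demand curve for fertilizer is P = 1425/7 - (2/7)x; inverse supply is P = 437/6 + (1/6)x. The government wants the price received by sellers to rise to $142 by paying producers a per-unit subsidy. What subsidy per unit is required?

At a seller price of 142, quantity supplied is -437 + 6·142 = 415.
Buyers absorb 415 only when they pay Pb = 1425/7 − (2/7)·415 = 85.
s = Ps − Pb = 142 − 85 = 57.

Required subsidy s = $57 per unit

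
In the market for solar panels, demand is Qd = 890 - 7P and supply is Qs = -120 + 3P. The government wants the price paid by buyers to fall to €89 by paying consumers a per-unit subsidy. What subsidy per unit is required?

At a buyer price of 89, quantity demanded is 890 − 7·89 = 267.
Sellers supply 267 only when they receive Ps with -120 + 3·Ps = 267, i.e. Ps = 129.
s = Ps − Pb = 129 − 89 = 40.

Required subsidy s = €40 per unit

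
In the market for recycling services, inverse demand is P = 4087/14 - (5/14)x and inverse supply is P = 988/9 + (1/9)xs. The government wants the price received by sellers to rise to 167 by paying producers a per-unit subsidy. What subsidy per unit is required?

Required subsidy s = 59 per unit

At a seller price of 167, quantity supplied is -988 + 9·167 = 515.
Buyers absorb 515 only when they pay Pb = 4087/14 − (5/14)·515 = 108.
s = Ps − Pb = 167 − 108 = 59.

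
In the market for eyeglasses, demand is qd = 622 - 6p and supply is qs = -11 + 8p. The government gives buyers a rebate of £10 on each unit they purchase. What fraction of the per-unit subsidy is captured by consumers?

Pre-subsidy: 622 - 6p = -11 + 8p gives p* = 633/14, q* = 2455/7.
With the rebate, buyers effectively pay pb = ps − 10, where ps is the price sellers receive.
Demand in terms of ps becomes qd = 622 − 6(ps − 10) = 682 - 6ps. Setting this equal to supply: 682 - 6ps = -11 + 8ps, so ps = 49.5.
Buyers pay pb = 49.5 − 10 = 39.5; q' = -11 + 8·49.5 = 385.
Buyers' price falls by p* − pb = 633/14 − 39.5 = 40/7; sellers' price rises by ps − p* = 49.5 − 633/14 = 30/7.
So consumers capture (40/7)/10 = 4/7 of each unit of subsidy.

Consumer share = 4/7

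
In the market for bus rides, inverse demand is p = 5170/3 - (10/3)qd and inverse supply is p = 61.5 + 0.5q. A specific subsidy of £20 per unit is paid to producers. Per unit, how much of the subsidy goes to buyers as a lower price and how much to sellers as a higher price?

Buyers gain 400/23 per unit; sellers gain 60/23 per unit

Pre-subsidy: 5170/3 - (10/3)q = 61.5 + 0.5q gives q* = 9971/23 and p* = 6400/23.
With the subsidy, sellers receive ps = pb + 20 for each unit, where pb is the price buyers pay.
On the curves, pb = 5170/3 - (10/3)q and ps = 61.5 + 0.5q; the wedge ps − pb = 20 gives 61.5 + 0.5q − (5170/3 - (10/3)q) = 20, so q' = 10091/23.
Then pb = 5170/3 − (10/3)·(10091/23) = 6000/23 and ps = 61.5 + 0.5·(10091/23) = 6460/23.
Buyers' price falls by p* − pb = 6400/23 − 6000/23 = 400/23; sellers' price rises by ps − p* = 6460/23 − 6400/23 = 60/23.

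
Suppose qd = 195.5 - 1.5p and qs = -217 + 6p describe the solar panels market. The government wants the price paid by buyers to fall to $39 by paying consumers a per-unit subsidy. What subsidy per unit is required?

Required subsidy s = $20 per unit

At a buyer price of 39, quantity demanded is 195.5 − 1.5·39 = 137.
Sellers supply 137 only when they receive ps with -217 + 6·ps = 137, i.e. ps = 59.
s = ps − pb = 59 − 39 = 20.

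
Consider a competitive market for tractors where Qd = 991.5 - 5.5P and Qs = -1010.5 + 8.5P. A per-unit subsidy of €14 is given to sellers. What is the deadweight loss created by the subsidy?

Pre-subsidy: 991.5 - 5.5P = -1010.5 + 8.5P gives P* = 143, Q* = 205.
With the subsidy, sellers receive Ps = Pb + 14 for each unit, where Pb is the price buyers pay.
Supply in terms of Pb becomes Qs = -1010.5 + 8.5(Pb + 14) = -891.5 + 8.5Pb. Setting this equal to demand: 991.5 - 5.5Pb = -891.5 + 8.5Pb, so Pb = 134.5.
Sellers receive Ps = 134.5 + 14 = 148.5; Q' = 991.5 − 5.5·134.5 = 251.75.
The subsidy expands output by 251.75 − 205 = 46.75 past the efficient level; on those units the gap between marginal cost and willingness to pay runs from 0 up to 14.
DWL = ½ × 14 × 46.75 = 327.25.

Deadweight loss = €327.25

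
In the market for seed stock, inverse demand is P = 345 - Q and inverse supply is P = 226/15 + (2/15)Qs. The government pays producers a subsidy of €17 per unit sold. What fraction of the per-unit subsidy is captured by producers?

Producer share = 2/17

Pre-subsidy: 345 - Q = 226/15 + (2/15)Q gives Q* = 4949/17 and P* = 916/17.
With the subsidy, sellers receive Ps = Pb + 17 for each unit, where Pb is the price buyers pay.
On the curves, Pb = 345 - Q and Ps = 226/15 + (2/15)Q; the wedge Ps − Pb = 17 gives 226/15 + (2/15)Q − (345 - Q) = 17, so Q' = 5204/17.
Then Pb = 345 − 1·(5204/17) = 661/17 and Ps = 226/15 + (2/15)·(5204/17) = 950/17.
Buyers' price falls by P* − Pb = 916/17 − 661/17 = 15; sellers' price rises by Ps − P* = 950/17 − 916/17 = 2.
So producers capture 2/17 = 2/17 of each unit of subsidy.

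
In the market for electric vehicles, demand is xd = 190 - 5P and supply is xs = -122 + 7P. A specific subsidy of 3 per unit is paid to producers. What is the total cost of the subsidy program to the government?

Pre-subsidy: 190 - 5P = -122 + 7P gives P* = 26, x* = 60.
With the subsidy, sellers receive Ps = Pb + 3 for each unit, where Pb is the price buyers pay.
Supply in terms of Pb becomes xs = -122 + 7(Pb + 3) = -101 + 7Pb. Setting this equal to demand: 190 - 5Pb = -101 + 7Pb, so Pb = 24.25.
Sellers receive Ps = 24.25 + 3 = 27.25; x' = 190 − 5·24.25 = 68.75.
Government outlay = subsidy × quantity = 3 × 68.75 = 206.25.

Government cost = 206.25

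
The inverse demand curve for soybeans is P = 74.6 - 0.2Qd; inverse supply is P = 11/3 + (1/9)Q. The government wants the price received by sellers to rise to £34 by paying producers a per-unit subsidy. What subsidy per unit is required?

Required subsidy s = £14 per unit

At a seller price of 34, quantity supplied is -33 + 9·34 = 273.
Buyers absorb 273 only when they pay Pb = 74.6 − 0.2·273 = 20.
s = Ps − Pb = 34 − 20 = 14.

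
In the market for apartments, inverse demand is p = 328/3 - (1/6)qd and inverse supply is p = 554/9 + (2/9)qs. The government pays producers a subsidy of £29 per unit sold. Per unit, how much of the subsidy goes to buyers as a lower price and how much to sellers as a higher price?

Pre-subsidy: 328/3 - (1/6)q = 554/9 + (2/9)q gives q* = 860/7 and p* = 622/7.
With the subsidy, sellers receive ps = pb + 29 for each unit, where pb is the price buyers pay.
On the curves, pb = 328/3 - (1/6)q and ps = 554/9 + (2/9)q; the wedge ps − pb = 29 gives 554/9 + (2/9)q − (328/3 - (1/6)q) = 29, so q' = 1382/7.
Then pb = 328/3 − (1/6)·(1382/7) = 535/7 and ps = 554/9 + (2/9)·(1382/7) = 738/7.
Buyers' price falls by p* − pb = 622/7 − 535/7 = 87/7; sellers' price rises by ps − p* = 738/7 − 622/7 = 116/7.

Buyers gain 87/7 per unit; sellers gain 116/7 per unit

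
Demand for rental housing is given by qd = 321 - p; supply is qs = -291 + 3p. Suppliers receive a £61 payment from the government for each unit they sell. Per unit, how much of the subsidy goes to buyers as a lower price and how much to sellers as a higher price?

Pre-subsidy: 321 - p = -291 + 3p gives p* = 153, q* = 168.
With the subsidy, sellers receive ps = pb + 61 for each unit, where pb is the price buyers pay.
Supply in terms of pb becomes qs = -291 + 3(pb + 61) = -108 + 3pb. Setting this equal to demand: 321 - pb = -108 + 3pb, so pb = 107.25.
Sellers receive ps = 107.25 + 61 = 168.25; q' = 321 − 1·107.25 = 213.75.
Buyers' price falls by p* − pb = 153 − 107.25 = 45.75; sellers' price rises by ps − p* = 168.25 − 153 = 15.25.

Buyers gain £45.75 per unit; sellers gain £15.25 per unit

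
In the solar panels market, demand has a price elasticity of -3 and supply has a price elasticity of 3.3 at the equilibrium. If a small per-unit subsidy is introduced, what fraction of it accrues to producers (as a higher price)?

Producer share = 10/21

For a small subsidy around the equilibrium, the benefit split depends on the relative slopes, which at a point are proportional to the elasticities.
Buyer share = εs/(εs + |εd|) = 3.3/(3.3 + 3) = 11/21; seller share = |εd|/(εs + |εd|) = 10/21.
So producers capture 10/21 of the subsidy.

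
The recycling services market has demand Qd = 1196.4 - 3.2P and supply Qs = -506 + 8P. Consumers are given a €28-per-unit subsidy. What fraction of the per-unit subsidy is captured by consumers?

Consumer share = 5/7

Pre-subsidy: 1196.4 - 3.2P = -506 + 8P gives P* = 152, Q* = 710.
With the rebate, buyers effectively pay Pb = Ps − 28, where Ps is the price sellers receive.
Demand in terms of Ps becomes Qd = 1196.4 − 3.2(Ps − 28) = 1286 - 3.2Ps. Setting this equal to supply: 1286 - 3.2Ps = -506 + 8Ps, so Ps = 160.
Buyers pay Pb = 160 − 28 = 132; Q' = -506 + 8·160 = 774.
Buyers' price falls by P* − Pb = 152 − 132 = 20; sellers' price rises by Ps − P* = 160 − 152 = 8.
So consumers capture 20/28 = 5/7 of each unit of subsidy.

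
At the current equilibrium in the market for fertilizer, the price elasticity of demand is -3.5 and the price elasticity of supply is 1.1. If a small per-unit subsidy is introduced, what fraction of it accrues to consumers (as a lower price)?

Consumer share = 11/46

For a small subsidy around the equilibrium, the benefit split depends on the relative slopes, which at a point are proportional to the elasticities.
Buyer share = εs/(εs + |εd|) = 1.1/(1.1 + 3.5) = 11/46; seller share = |εd|/(εs + |εd|) = 35/46.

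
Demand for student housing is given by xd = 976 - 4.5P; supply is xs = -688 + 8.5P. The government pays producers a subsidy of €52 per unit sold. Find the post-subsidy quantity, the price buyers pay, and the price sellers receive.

Pre-subsidy: 976 - 4.5P = -688 + 8.5P gives P* = 128, x* = 400.
With the subsidy, sellers receive Ps = Pb + 52 for each unit, where Pb is the price buyers pay.
Supply in terms of Pb becomes xs = -688 + 8.5(Pb + 52) = -246 + 8.5Pb. Setting this equal to demand: 976 - 4.5Pb = -246 + 8.5Pb, so Pb = 94.
Sellers receive Ps = 94 + 52 = 146; x' = 976 − 4.5·94 = 553.

x' = 553; buyers pay €94; sellers receive €146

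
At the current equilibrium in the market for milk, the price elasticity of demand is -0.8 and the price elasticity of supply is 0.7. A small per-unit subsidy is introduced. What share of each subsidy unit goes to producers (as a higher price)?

Producer share = 8/15

For a small subsidy around the equilibrium, the benefit split depends on the relative slopes, which at a point are proportional to the elasticities.
Buyer share = εs/(εs + |εd|) = 0.7/(0.7 + 0.8) = 7/15; seller share = |εd|/(εs + |εd|) = 8/15.
So producers capture 8/15 of the subsidy.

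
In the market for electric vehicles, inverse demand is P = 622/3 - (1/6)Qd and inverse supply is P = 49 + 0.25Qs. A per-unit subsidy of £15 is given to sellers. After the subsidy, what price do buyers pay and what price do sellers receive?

Buyers pay £138; sellers receive £153

Pre-subsidy: 622/3 - (1/6)Q = 49 + 0.25Q gives Q* = 380 and P* = 144.
With the subsidy, sellers receive Ps = Pb + 15 for each unit, where Pb is the price buyers pay.
On the curves, Pb = 622/3 - (1/6)Q and Ps = 49 + 0.25Q; the wedge Ps − Pb = 15 gives 49 + 0.25Q − (622/3 - (1/6)Q) = 15, so Q' = 416.
Then Pb = 622/3 − (1/6)·416 = 138 and Ps = 49 + 0.25·416 = 153.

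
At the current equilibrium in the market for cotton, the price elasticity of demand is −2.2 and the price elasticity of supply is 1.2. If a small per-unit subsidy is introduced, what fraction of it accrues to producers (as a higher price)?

For a small subsidy around the equilibrium, the benefit split depends on the relative slopes, which at a point are proportional to the elasticities.
Buyer share = εs/(εs + |εd|) = 1.2/(1.2 + 2.2) = 6/17; seller share = |εd|/(εs + |εd|) = 11/17.
So producers capture 11/17 of the subsidy.

Producer share = 11/17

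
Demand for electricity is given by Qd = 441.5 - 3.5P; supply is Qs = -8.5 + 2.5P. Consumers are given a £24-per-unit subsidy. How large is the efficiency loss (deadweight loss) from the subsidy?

Deadweight loss = £420

Pre-subsidy: 441.5 - 3.5P = -8.5 + 2.5P gives P* = 75, Q* = 179.
With the rebate, buyers effectively pay Pb = Ps − 24, where Ps is the price sellers receive.
Demand in terms of Ps becomes Qd = 441.5 − 3.5(Ps − 24) = 525.5 - 3.5Ps. Setting this equal to supply: 525.5 - 3.5Ps = -8.5 + 2.5Ps, so Ps = 89.
Buyers pay Pb = 89 − 24 = 65; Q' = -8.5 + 2.5·89 = 214.
The subsidy expands output by 214 − 179 = 35 past the efficient level; on those units the gap between marginal cost and willingness to pay runs from 0 up to 24.
DWL = ½ × 24 × 35 = 420.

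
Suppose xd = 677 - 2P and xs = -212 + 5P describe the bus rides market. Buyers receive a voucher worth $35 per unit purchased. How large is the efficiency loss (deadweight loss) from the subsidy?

Deadweight loss = $875

Pre-subsidy: 677 - 2P = -212 + 5P gives P* = 127, x* = 423.
With the rebate, buyers effectively pay Pb = Ps − 35, where Ps is the price sellers receive.
Demand in terms of Ps becomes xd = 677 − 2(Ps − 35) = 747 - 2Ps. Setting this equal to supply: 747 - 2Ps = -212 + 5Ps, so Ps = 137.
Buyers pay Pb = 137 − 35 = 102; x' = -212 + 5·137 = 473.
The subsidy expands output by 473 − 423 = 50 past the efficient level; on those units the gap between marginal cost and willingness to pay runs from 0 up to 35.
DWL = ½ × 35 × 50 = 875.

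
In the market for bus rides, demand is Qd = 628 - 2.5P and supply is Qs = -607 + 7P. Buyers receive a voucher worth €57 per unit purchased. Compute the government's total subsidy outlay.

Pre-subsidy: 628 - 2.5P = -607 + 7P gives P* = 130, Q* = 303.
With the rebate, buyers effectively pay Pb = Ps − 57, where Ps is the price sellers receive.
Demand in terms of Ps becomes Qd = 628 − 2.5(Ps − 57) = 770.5 - 2.5Ps. Setting this equal to supply: 770.5 - 2.5Ps = -607 + 7Ps, so Ps = 145.
Buyers pay Pb = 145 − 57 = 88; Q' = -607 + 7·145 = 408.
Government outlay = subsidy × quantity = 57 × 408 = 23256.

Government cost = €23256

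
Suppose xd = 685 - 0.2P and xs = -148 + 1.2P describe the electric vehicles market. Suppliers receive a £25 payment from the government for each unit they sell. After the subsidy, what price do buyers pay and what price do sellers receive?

Buyers pay 4015/7; sellers receive 4190/7

Pre-subsidy: 685 - 0.2P = -148 + 1.2P gives P* = 595, x* = 566.
With the subsidy, sellers receive Ps = Pb + 25 for each unit, where Pb is the price buyers pay.
Supply in terms of Pb becomes xs = -148 + 1.2(Pb + 25) = -118 + 1.2Pb. Setting this equal to demand: 685 - 0.2Pb = -118 + 1.2Pb, so Pb = 4015/7.
Sellers receive Ps = 4015/7 + 25 = 4190/7; x' = 685 − 0.2·(4015/7) = 3992/7.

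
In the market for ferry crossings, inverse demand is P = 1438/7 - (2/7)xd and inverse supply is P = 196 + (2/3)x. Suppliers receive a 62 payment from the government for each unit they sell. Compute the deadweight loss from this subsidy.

Pre-subsidy: 1438/7 - (2/7)x = 196 + (2/3)x gives x* = 9.9 and P* = 202.6.
With the subsidy, sellers receive Ps = Pb + 62 for each unit, where Pb is the price buyers pay.
On the curves, Pb = 1438/7 - (2/7)x and Ps = 196 + (2/3)x; the wedge Ps − Pb = 62 gives 196 + (2/3)x − (1438/7 - (2/7)x) = 62, so x' = 75.
Then Pb = 1438/7 − (2/7)·75 = 184 and Ps = 196 + (2/3)·75 = 246.
The subsidy expands output by 75 − 9.9 = 65.1 past the efficient level; on those units the gap between marginal cost and willingness to pay runs from 0 up to 62.
DWL = ½ × 62 × 65.1 = 2018.1.

Deadweight loss = 2018.1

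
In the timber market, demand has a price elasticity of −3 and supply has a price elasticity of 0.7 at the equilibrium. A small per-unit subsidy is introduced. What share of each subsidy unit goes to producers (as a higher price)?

For a small subsidy around the equilibrium, the benefit split depends on the relative slopes, which at a point are proportional to the elasticities.
Buyer share = εs/(εs + |εd|) = 0.7/(0.7 + 3) = 7/37; seller share = |εd|/(εs + |εd|) = 30/37.
So producers capture 30/37 of the subsidy.

Producer share = 30/37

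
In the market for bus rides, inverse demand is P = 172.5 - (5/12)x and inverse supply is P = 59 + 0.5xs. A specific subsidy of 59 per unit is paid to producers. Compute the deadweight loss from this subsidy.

Pre-subsidy: 172.5 - (5/12)x = 59 + 0.5x gives x* = 1362/11 and P* = 1330/11.
With the subsidy, sellers receive Ps = Pb + 59 for each unit, where Pb is the price buyers pay.
On the curves, Pb = 172.5 - (5/12)x and Ps = 59 + 0.5x; the wedge Ps − Pb = 59 gives 59 + 0.5x − (172.5 - (5/12)x) = 59, so x' = 2070/11.
Then Pb = 172.5 − (5/12)·(2070/11) = 1035/11 and Ps = 59 + 0.5·(2070/11) = 1684/11.
The subsidy expands output by 2070/11 − 1362/11 = 708/11 past the efficient level; on those units the gap between marginal cost and willingness to pay runs from 0 up to 59.
DWL = ½ × 59 × 708/11 = 20886/11.

Deadweight loss = 20886/11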